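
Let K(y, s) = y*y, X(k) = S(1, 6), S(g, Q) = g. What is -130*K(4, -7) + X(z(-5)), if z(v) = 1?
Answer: -2079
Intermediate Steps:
X(k) = 1
K(y, s) = y²
-130*K(4, -7) + X(z(-5)) = -130*4² + 1 = -130*16 + 1 = -2080 + 1 = -2079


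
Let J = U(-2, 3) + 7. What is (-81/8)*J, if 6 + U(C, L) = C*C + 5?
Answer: -405/4 ≈ -101.25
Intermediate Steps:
U(C, L) = -1 + C**2 (U(C, L) = -6 + (C*C + 5) = -6 + (C**2 + 5) = -6 + (5 + C**2) = -1 + C**2)
J = 10 (J = (-1 + (-2)**2) + 7 = (-1 + 4) + 7 = 3 + 7 = 10)
(-81/8)*J = -81/8*10 = -405/4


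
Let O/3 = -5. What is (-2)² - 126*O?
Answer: 1894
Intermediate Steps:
O = -15 (O = 3*(-5) = -15)
(-2)² - 126*O = (-2)² - 126*(-15) = 4 + 1890 = 1894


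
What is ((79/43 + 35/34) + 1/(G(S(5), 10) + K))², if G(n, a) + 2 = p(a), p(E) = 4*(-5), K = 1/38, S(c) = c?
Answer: 11860646957041/1490279392900 ≈ 7.9587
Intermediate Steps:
K = 1/38 ≈ 0.026316
p(E) = -20
G(n, a) = -22 (G(n, a) = -2 - 20 = -22)
((79/43 + 35/34) + 1/(G(S(5), 10) + K))² = ((79/43 + 35/34) + 1/(-22 + 1/38))² = ((79*(1/43) + 35*(1/34)) + 1/(-835/38))² = ((79/43 + 35/34) - 38/835)² = (4191/1462 - 38/835)² = (3443929/1220770)² = 11860646957041/1490279392900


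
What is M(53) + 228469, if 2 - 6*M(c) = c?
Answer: 456921/2 ≈ 2.2846e+5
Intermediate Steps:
M(c) = ⅓ - c/6
M(53) + 228469 = (⅓ - ⅙*53) + 228469 = (⅓ - 53/6) + 228469 = -17/2 + 228469 = 456921/2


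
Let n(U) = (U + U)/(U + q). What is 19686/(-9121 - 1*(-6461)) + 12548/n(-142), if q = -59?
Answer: 837915357/94430 ≈ 8873.4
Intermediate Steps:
n(U) = 2*U/(-59 + U) (n(U) = (U + U)/(U - 59) = (2*U)/(-59 + U) = 2*U/(-59 + U))
19686/(-9121 - 1*(-6461)) + 12548/n(-142) = 19686/(-9121 - 1*(-6461)) + 12548/((2*(-142)/(-59 - 142))) = 19686/(-9121 + 6461) + 12548/((2*(-142)/(-201))) = 19686/(-2660) + 12548/((2*(-142)*(-1/201))) = 19686*(-1/2660) + 12548/(284/201) = -9843/1330 + 12548*(201/284) = -9843/1330 + 630537/71 = 837915357/94430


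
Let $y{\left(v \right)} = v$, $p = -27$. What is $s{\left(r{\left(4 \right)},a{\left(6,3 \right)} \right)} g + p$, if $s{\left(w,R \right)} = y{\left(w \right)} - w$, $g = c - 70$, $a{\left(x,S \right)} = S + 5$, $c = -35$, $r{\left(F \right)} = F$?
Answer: $-27$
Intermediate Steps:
$a{\left(x,S \right)} = 5 + S$
$g = -105$ ($g = -35 - 70 = -105$)
$s{\left(w,R \right)} = 0$ ($s{\left(w,R \right)} = w - w = 0$)
$s{\left(r{\left(4 \right)},a{\left(6,3 \right)} \right)} g + p = 0 \left(-105\right) - 27 = 0 - 27 = -27$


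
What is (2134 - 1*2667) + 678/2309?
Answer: -1230019/2309 ≈ -532.71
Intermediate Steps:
(2134 - 1*2667) + 678/2309 = (2134 - 2667) + 678*(1/2309) = -533 + 678/2309 = -1230019/2309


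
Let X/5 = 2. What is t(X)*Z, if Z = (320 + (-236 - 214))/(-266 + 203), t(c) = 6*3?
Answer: 260/7 ≈ 37.143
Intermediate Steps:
X = 10 (X = 5*2 = 10)
t(c) = 18
Z = 130/63 (Z = (320 - 450)/(-63) = -130*(-1/63) = 130/63 ≈ 2.0635)
t(X)*Z = 18*(130/63) = 260/7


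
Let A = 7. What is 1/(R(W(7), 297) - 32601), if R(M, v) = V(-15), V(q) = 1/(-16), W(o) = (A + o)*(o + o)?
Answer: -16/521617 ≈ -3.0674e-5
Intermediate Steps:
W(o) = 2*o*(7 + o) (W(o) = (7 + o)*(o + o) = (7 + o)*(2*o) = 2*o*(7 + o))
V(q) = -1/16
R(M, v) = -1/16
1/(R(W(7), 297) - 32601) = 1/(-1/16 - 32601) = 1/(-521617/16) = -16/521617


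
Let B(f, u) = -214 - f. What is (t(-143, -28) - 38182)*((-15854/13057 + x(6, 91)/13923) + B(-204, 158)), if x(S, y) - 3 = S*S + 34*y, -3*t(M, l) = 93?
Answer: 838902910453/1997721 ≈ 4.1993e+5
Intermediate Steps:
t(M, l) = -31 (t(M, l) = -⅓*93 = -31)
x(S, y) = 3 + S² + 34*y (x(S, y) = 3 + (S*S + 34*y) = 3 + (S² + 34*y) = 3 + S² + 34*y)
(t(-143, -28) - 38182)*((-15854/13057 + x(6, 91)/13923) + B(-204, 158)) = (-31 - 38182)*((-15854/13057 + (3 + 6² + 34*91)/13923) + (-214 - 1*(-204))) = -38213*((-15854*1/13057 + (3 + 36 + 3094)*(1/13923)) + (-214 + 204)) = -38213*((-15854/13057 + 3133*(1/13923)) - 10) = -38213*((-15854/13057 + 241/1071) - 10) = -38213*(-13832897/13984047 - 10) = -38213*(-153673367/13984047) = 838902910453/1997721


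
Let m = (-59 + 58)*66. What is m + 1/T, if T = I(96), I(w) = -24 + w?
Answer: -4751/72 ≈ -65.986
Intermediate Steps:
m = -66 (m = -1*66 = -66)
T = 72 (T = -24 + 96 = 72)
m + 1/T = -66 + 1/72 = -4751/72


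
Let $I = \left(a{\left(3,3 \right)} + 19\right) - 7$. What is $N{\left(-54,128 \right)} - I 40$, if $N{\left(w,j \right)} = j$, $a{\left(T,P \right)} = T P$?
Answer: $-712$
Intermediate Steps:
$a{\left(T,P \right)} = P T$
$I = 21$ ($I = \left(3 \cdot 3 + 19\right) - 7 = \left(9 + 19\right) - 7 = 28 - 7 = 21$)
$N{\left(-54,128 \right)} - I 40 = 128 - 21 \cdot 40 = 128 - 840 = -712$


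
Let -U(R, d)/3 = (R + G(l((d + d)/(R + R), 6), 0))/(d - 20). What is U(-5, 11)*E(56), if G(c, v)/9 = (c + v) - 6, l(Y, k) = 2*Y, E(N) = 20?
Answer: -1972/3 ≈ -657.33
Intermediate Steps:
G(c, v) = -54 + 9*c + 9*v (G(c, v) = 9*((c + v) - 6) = 9*(-6 + c + v) = -54 + 9*c + 9*v)
U(R, d) = -3*(-54 + R + 18*d/R)/(-20 + d) (U(R, d) = -3*(R + (-54 + 9*(2*((d + d)/(R + R))) + 9*0))/(d - 20) = -3*(R + (-54 + 9*(2*((2*d)/((2*R)))) + 0))/(-20 + d) = -3*(R + (-54 + 9*(2*((2*d)*(1/(2*R)))) + 0))/(-20 + d) = -3*(R + (-54 + 9*(2*(d/R)) + 0))/(-20 + d) = -3*(R + (-54 + 9*(2*d/R) + 0))/(-20 + d) = -3*(R + (-54 + 18*d/R + 0))/(-20 + d) = -3*(R + (-54 + 18*d/R))/(-20 + d) = -3*(-54 + R + 18*d/R)/(-20 + d))
U(-5, 11)*E(56) = (3*(-18*11 - 1*(-5)*(-54 - 5))/(-5*(-20 + 11)))*20 = (3*(-⅕)*(-198 - 1*(-5)*(-59))/(-9))*20 = (3*(-⅕)*(-⅑)*(-198 - 295))*20 = (3*(-⅕)*(-⅑)*(-493))*20 = -493/15*20 = -1972/3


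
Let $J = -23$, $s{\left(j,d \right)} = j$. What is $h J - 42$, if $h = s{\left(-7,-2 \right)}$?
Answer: $119$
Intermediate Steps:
$h = -7$
$h J - 42 = \left(-7\right) \left(-23\right) - 42 = 161 - 42 = 119$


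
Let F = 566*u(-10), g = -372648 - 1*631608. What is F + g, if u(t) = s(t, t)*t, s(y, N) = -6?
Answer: -970296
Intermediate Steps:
g = -1004256 (g = -372648 - 631608 = -1004256)
u(t) = -6*t
F = 33960 (F = 566*(-6*(-10)) = 566*60 = 33960)
F + g = 33960 - 1004256 = -970296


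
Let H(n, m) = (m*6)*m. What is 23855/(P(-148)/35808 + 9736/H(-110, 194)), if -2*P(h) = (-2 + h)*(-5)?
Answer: 8037166294560/10997737 ≈ 7.3080e+5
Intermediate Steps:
P(h) = -5 + 5*h/2 (P(h) = -(-2 + h)*(-5)/2 = -(10 - 5*h)/2 = -5 + 5*h/2)
H(n, m) = 6*m**2 (H(n, m) = (6*m)*m = 6*m**2)
23855/(P(-148)/35808 + 9736/H(-110, 194)) = 23855/((-5 + (5/2)*(-148))/35808 + 9736/((6*194**2))) = 23855/((-5 - 370)*(1/35808) + 9736/((6*37636))) = 23855/(-375*1/35808 + 9736/225816) = 23855/(-125/11936 + 9736*(1/225816)) = 23855/(-125/11936 + 1217/28227) = 23855/(10997737/336917472) = 23855*(336917472/10997737) = 8037166294560/10997737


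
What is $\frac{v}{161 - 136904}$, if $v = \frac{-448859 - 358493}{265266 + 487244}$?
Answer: $\frac{403676}{51450237465} \approx 7.846 \cdot 10^{-6}$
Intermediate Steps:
$v = - \frac{403676}{376255}$ ($v = - \frac{807352}{752510} = \left(-807352\right) \frac{1}{752510} = - \frac{403676}{376255} \approx -1.0729$)
$\frac{v}{161 - 136904} = - \frac{403676}{376255 \left(161 - 136904\right)} = - \frac{403676}{376255 \left(-136743\right)} = \left(- \frac{403676}{376255}\right) \left(- \frac{1}{136743}\right) = \frac{403676}{51450237465}$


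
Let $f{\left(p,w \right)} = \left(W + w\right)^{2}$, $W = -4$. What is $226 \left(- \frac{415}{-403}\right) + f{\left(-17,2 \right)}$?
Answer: $\frac{95402}{403} \approx 236.73$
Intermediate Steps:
$f{\left(p,w \right)} = \left(-4 + w\right)^{2}$
$226 \left(- \frac{415}{-403}\right) + f{\left(-17,2 \right)} = 226 \left(- \frac{415}{-403}\right) + \left(-4 + 2\right)^{2} = 226 \left(\left(-415\right) \left(- \frac{1}{403}\right)\right) + \left(-2\right)^{2} = 226 \cdot \frac{415}{403} + 4 = \frac{93790}{403} + 4 = \frac{95402}{403}$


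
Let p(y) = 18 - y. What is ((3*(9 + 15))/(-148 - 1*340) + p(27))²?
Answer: 311364/3721 ≈ 83.677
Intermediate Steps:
((3*(9 + 15))/(-148 - 1*340) + p(27))² = ((3*(9 + 15))/(-148 - 1*340) + (18 - 1*27))² = ((3*24)/(-148 - 340) + (18 - 27))² = (72/(-488) - 9)² = (72*(-1/488) - 9)² = (-9/61 - 9)² = (-558/61)² = 311364/3721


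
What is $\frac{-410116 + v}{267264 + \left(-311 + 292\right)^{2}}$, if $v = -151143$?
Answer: $- \frac{561259}{267625} \approx -2.0972$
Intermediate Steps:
$\frac{-410116 + v}{267264 + \left(-311 + 292\right)^{2}} = \frac{-410116 - 151143}{267264 + \left(-311 + 292\right)^{2}} = - \frac{561259}{267264 + \left(-19\right)^{2}} = - \frac{561259}{267264 + 361} = - \frac{561259}{267625}$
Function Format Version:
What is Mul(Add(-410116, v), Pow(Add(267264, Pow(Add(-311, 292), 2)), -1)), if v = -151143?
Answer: Rational(-561259, 267625) ≈ -2.0972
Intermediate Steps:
Mul(Add(-410116, v), Pow(Add(267264, Pow(Add(-311, 292), 2)), -1)) = Mul(Add(-410116, -151143), Pow(Add(267264, Pow(Add(-311, 292), 2)), -1)) = Mul(-561259, Pow(Add(267264, Pow(-19, 2)), -1)) = Mul(-561259, Pow(Add(267264, 361), -1)) = Mul(-561259, Pow(267625, -1)) = Mul(-561259, Rational(1, 267625)) = Rational(-561259, 267625)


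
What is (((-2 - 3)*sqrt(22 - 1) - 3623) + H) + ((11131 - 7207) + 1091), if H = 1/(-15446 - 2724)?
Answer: 25292639/18170 - 5*sqrt(21) ≈ 1369.1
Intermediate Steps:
H = -1/18170 (H = 1/(-18170) = -1/18170 ≈ -5.5036e-5)
(((-2 - 3)*sqrt(22 - 1) - 3623) + H) + ((11131 - 7207) + 1091) = (((-2 - 3)*sqrt(22 - 1) - 3623) - 1/18170) + ((11131 - 7207) + 1091) = ((-5*sqrt(21) - 3623) - 1/18170) + (3924 + 1091) = ((-3623 - 5*sqrt(21)) - 1/18170) + 5015 = (-65829911/18170 - 5*sqrt(21)) + 5015 = 25292639/18170 - 5*sqrt(21)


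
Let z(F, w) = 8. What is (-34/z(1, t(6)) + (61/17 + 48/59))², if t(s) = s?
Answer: 370881/16096144 ≈ 0.023042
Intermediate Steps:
(-34/z(1, t(6)) + (61/17 + 48/59))² = (-34/8 + (61/17 + 48/59))² = (-34*⅛ + (61*(1/17) + 48*(1/59)))² = (-17/4 + (61/17 + 48/59))² = (-17/4 + 4415/1003)² = (609/4012)² = 370881/16096144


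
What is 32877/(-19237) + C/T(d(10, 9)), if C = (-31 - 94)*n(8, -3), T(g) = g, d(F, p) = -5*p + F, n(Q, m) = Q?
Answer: 3617261/134659 ≈ 26.862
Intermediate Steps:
d(F, p) = F - 5*p
C = -1000 (C = (-31 - 94)*8 = -125*8 = -1000)
32877/(-19237) + C/T(d(10, 9)) = 32877/(-19237) - 1000/(10 - 5*9) = 32877*(-1/19237) - 1000/(10 - 45) = -32877/19237 - 1000/(-35) = -32877/19237 - 1000*(-1/35) = -32877/19237 + 200/7 = 3617261/134659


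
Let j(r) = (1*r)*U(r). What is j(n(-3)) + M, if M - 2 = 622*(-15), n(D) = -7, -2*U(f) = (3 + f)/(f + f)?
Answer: -9327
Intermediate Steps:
U(f) = -(3 + f)/(4*f) (U(f) = -(3 + f)/(2*(f + f)) = -(3 + f)/(2*(2*f)) = -(3 + f)*1/(2*f)/2 = -(3 + f)/(4*f))
M = -9328 (M = 2 + 622*(-15) = 2 - 9330 = -9328)
j(r) = -3/4 - r/4 (j(r) = (1*r)*((-3 - r)/(4*r)) = r*((-3 - r)/(4*r)) = -3/4 - r/4)
j(n(-3)) + M = (-3/4 - 1/4*(-7)) - 9328 = (-3/4 + 7/4) - 9328 = 1 - 9328 = -9327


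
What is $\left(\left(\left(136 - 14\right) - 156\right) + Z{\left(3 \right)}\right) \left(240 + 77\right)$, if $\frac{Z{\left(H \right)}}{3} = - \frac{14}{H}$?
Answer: $-15216$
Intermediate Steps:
$Z{\left(H \right)} = - \frac{42}{H}$ ($Z{\left(H \right)} = 3 \left(- \frac{14}{H}\right) = - \frac{42}{H}$)
$\left(\left(\left(136 - 14\right) - 156\right) + Z{\left(3 \right)}\right) \left(240 + 77\right) = \left(\left(\left(136 - 14\right) - 156\right) - \frac{42}{3}\right) \left(240 + 77\right) = \left(\left(122 - 156\right) - 14\right) 317 = \left(-34 - 14\right) 317 = \left(-48\right) 317 = -15216$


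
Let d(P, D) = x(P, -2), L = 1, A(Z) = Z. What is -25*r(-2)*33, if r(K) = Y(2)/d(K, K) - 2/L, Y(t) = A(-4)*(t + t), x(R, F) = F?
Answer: -4950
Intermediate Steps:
Y(t) = -8*t (Y(t) = -4*(t + t) = -8*t)
d(P, D) = -2
r(K) = 6 (r(K) = -8*2/(-2) - 2/1 = -16*(-1/2) - 2*1 = 8 - 2 = 6)
-25*r(-2)*33 = -25*6*33 = -150*33 = -4950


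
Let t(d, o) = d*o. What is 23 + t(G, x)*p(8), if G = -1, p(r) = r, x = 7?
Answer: -33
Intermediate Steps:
23 + t(G, x)*p(8) = 23 - 1*7*8 = 23 - 7*8 = 23 - 56 = -33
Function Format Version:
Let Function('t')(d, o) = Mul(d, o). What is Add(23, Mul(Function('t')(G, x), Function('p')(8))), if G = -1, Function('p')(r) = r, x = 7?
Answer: -33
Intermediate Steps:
Add(23, Mul(Function('t')(G, x), Function('p')(8))) = Add(23, Mul(Mul(-1, 7), 8)) = Add(23, Mul(-7, 8)) = Add(23, -56) = -33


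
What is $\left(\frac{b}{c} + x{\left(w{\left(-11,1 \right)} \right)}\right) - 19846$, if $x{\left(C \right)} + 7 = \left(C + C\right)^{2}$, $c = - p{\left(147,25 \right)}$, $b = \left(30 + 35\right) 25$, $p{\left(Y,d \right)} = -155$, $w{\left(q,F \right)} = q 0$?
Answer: $- \frac{615118}{31} \approx -19843.0$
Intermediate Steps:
$w{\left(q,F \right)} = 0$
$b = 1625$ ($b = 65 \cdot 25 = 1625$)
$c = 155$ ($c = \left(-1\right) \left(-155\right) = 155$)
$x{\left(C \right)} = -7 + 4 C^{2}$ ($x{\left(C \right)} = -7 + \left(C + C\right)^{2} = -7 + \left(2 C\right)^{2} = -7 + 4 C^{2}$)
$\left(\frac{b}{c} + x{\left(w{\left(-11,1 \right)} \right)}\right) - 19846 = \left(\frac{1625}{155} - \left(7 - 4 \cdot 0^{2}\right)\right) - 19846 = \left(1625 \cdot \frac{1}{155} + \left(-7 + 4 \cdot 0\right)\right) - 19846 = \left(\frac{325}{31} + \left(-7 + 0\right)\right) - 19846 = \left(\frac{325}{31} - 7\right) - 19846 = \frac{108}{31} - 19846 = - \frac{615118}{31}$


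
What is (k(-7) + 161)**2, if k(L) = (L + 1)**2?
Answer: 38809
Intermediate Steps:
k(L) = (1 + L)**2
(k(-7) + 161)**2 = ((1 - 7)**2 + 161)**2 = ((-6)**2 + 161)**2 = (36 + 161)**2 = 197**2 = 38809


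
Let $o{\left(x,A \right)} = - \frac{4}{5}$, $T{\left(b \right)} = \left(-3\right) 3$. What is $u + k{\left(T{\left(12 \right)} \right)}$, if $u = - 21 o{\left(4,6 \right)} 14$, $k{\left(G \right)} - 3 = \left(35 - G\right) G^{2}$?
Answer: $\frac{19011}{5} \approx 3802.2$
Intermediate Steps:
$T{\left(b \right)} = -9$
$k{\left(G \right)} = 3 + G^{2} \left(35 - G\right)$ ($k{\left(G \right)} = 3 + \left(35 - G\right) G^{2} = 3 + G^{2} \left(35 - G\right)$)
$o{\left(x,A \right)} = - \frac{4}{5}$ ($o{\left(x,A \right)} = \left(-4\right) \frac{1}{5} = - \frac{4}{5}$)
$u = \frac{1176}{5}$ ($u = \left(-21\right) \left(- \frac{4}{5}\right) 14 = \frac{84}{5} \cdot 14 = \frac{1176}{5} \approx 235.2$)
$u + k{\left(T{\left(12 \right)} \right)} = \frac{1176}{5} + \left(3 - \left(-9\right)^{3} + 35 \left(-9\right)^{2}\right) = \frac{1176}{5} + \left(3 - -729 + 35 \cdot 81\right) = \frac{1176}{5} + \left(3 + 729 + 2835\right) = \frac{1176}{5} + 3567 = \frac{19011}{5}$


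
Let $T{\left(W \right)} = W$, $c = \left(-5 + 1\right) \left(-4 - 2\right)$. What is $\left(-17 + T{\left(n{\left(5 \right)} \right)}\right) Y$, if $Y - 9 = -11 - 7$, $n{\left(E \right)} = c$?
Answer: $-63$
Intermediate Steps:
$c = 24$ ($c = \left(-4\right) \left(-6\right) = 24$)
$n{\left(E \right)} = 24$
$Y = -9$ ($Y = 9 - 18 = -9$)
$\left(-17 + T{\left(n{\left(5 \right)} \right)}\right) Y = \left(-17 + 24\right) \left(-9\right) = 7 \left(-9\right) = -63$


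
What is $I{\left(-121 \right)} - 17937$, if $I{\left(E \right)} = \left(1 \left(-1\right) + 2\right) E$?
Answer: $-18058$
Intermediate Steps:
$I{\left(E \right)} = E$ ($I{\left(E \right)} = \left(-1 + 2\right) E = 1 E = E$)
$I{\left(-121 \right)} - 17937 = -121 - 17937 = -18058$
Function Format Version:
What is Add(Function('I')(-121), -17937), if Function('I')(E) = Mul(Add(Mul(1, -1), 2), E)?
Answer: -18058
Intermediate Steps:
Function('I')(E) = E (Function('I')(E) = Mul(Add(-1, 2), E) = Mul(1, E) = E)
Add(Function('I')(-121), -17937) = Add(-121, -17937) = -18058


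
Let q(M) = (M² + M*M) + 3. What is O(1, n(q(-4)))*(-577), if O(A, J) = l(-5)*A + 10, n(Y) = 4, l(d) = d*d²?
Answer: 66355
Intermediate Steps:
q(M) = 3 + 2*M² (q(M) = (M² + M²) + 3 = 2*M² + 3 = 3 + 2*M²)
l(d) = d³
O(A, J) = 10 - 125*A (O(A, J) = (-5)³*A + 10 = -125*A + 10 = 10 - 125*A)
O(1, n(q(-4)))*(-577) = (10 - 125*1)*(-577) = (10 - 125)*(-577) = -115*(-577) = 66355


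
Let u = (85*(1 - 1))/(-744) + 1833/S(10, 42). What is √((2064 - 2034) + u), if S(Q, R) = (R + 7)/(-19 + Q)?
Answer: I*√15027/7 ≈ 17.512*I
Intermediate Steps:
S(Q, R) = (7 + R)/(-19 + Q)
u = -16497/49 (u = (85*(1 - 1))/(-744) + 1833/(((7 + 42)/(-19 + 10))) = (85*0)*(-1/744) + 1833/((49/(-9))) = 0*(-1/744) + 1833/((-⅑*49)) = 0 + 1833/(-49/9) = 0 + 1833*(-9/49) = 0 - 16497/49 = -16497/49 ≈ -336.67)
√((2064 - 2034) + u) = √((2064 - 2034) - 16497/49) = √(30 - 16497/49) = √(-15027/49) = I*√15027/7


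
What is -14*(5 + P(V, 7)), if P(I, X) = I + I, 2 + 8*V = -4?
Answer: -49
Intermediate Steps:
V = -¾ (V = -¼ + (⅛)*(-4) = -¼ - ½ = -¾ ≈ -0.75000)
P(I, X) = 2*I
-14*(5 + P(V, 7)) = -14*(5 + 2*(-¾)) = -14*(5 - 3/2) = -14*7/2 = -49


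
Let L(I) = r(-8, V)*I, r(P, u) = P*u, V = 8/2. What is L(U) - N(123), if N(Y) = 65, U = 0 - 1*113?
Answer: 3551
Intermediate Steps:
U = -113 (U = 0 - 113 = -113)
V = 4 (V = 8*(½) = 4)
L(I) = -32*I (L(I) = (-8*4)*I = -32*I)
L(U) - N(123) = -32*(-113) - 1*65 = 3616 - 65 = 3551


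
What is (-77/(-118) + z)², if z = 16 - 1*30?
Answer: 2480625/13924 ≈ 178.15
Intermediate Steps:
z = -14 (z = 16 - 30 = -14)
(-77/(-118) + z)² = (-77/(-118) - 14)² = (-77*(-1/118) - 14)² = (77/118 - 14)² = (-1575/118)² = 2480625/13924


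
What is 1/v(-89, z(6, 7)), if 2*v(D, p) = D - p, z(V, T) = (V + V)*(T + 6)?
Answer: -2/245 ≈ -0.0081633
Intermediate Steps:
z(V, T) = 2*V*(6 + T) (z(V, T) = (2*V)*(6 + T) = 2*V*(6 + T))
v(D, p) = D/2 - p/2 (v(D, p) = (D - p)/2 = D/2 - p/2)
1/v(-89, z(6, 7)) = 1/((½)*(-89) - 6*(6 + 7)) = 1/(-89/2 - 6*13) = 1/(-89/2 - ½*156) = 1/(-89/2 - 78) = 1/(-245/2) = -2/245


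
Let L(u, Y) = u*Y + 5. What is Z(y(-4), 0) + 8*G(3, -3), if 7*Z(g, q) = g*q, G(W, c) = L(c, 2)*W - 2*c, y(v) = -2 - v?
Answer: 24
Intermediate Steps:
L(u, Y) = 5 + Y*u (L(u, Y) = Y*u + 5 = 5 + Y*u)
G(W, c) = -2*c + W*(5 + 2*c) (G(W, c) = (5 + 2*c)*W - 2*c = W*(5 + 2*c) - 2*c = -2*c + W*(5 + 2*c))
Z(g, q) = g*q/7 (Z(g, q) = (g*q)/7 = g*q/7)
Z(y(-4), 0) + 8*G(3, -3) = (1/7)*(-2 - 1*(-4))*0 + 8*(-2*(-3) + 3*(5 + 2*(-3))) = (1/7)*(-2 + 4)*0 + 8*(6 + 3*(5 - 6)) = (1/7)*2*0 + 8*(6 + 3*(-1)) = 0 + 8*(6 - 3) = 0 + 8*3 = 0 + 24 = 24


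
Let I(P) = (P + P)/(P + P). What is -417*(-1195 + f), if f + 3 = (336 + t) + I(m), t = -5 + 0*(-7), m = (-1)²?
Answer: 361122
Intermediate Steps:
m = 1
I(P) = 1 (I(P) = (2*P)/((2*P)) = (2*P)*(1/(2*P)) = 1)
t = -5 (t = -5 + 0 = -5)
f = 329 (f = -3 + ((336 - 5) + 1) = -3 + (331 + 1) = -3 + 332 = 329)
-417*(-1195 + f) = -417*(-1195 + 329) = -417*(-866) = 361122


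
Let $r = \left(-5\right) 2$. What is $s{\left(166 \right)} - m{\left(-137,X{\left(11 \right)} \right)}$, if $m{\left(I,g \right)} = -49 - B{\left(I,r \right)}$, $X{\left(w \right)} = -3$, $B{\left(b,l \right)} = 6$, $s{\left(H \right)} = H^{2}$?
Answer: $27611$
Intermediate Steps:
$r = -10$
$m{\left(I,g \right)} = -55$ ($m{\left(I,g \right)} = -49 - 6 = -55$)
$s{\left(166 \right)} - m{\left(-137,X{\left(11 \right)} \right)} = 166^{2} - -55 = 27556 + 55 = 27611$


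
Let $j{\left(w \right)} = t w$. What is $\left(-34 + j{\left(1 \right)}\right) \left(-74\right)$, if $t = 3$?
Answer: $2294$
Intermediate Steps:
$j{\left(w \right)} = 3 w$
$\left(-34 + j{\left(1 \right)}\right) \left(-74\right) = \left(-34 + 3 \cdot 1\right) \left(-74\right) = \left(-34 + 3\right) \left(-74\right) = \left(-31\right) \left(-74\right) = 2294$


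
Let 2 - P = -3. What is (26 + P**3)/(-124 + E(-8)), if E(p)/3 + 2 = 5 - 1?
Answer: -151/118 ≈ -1.2797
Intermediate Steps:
P = 5 (P = 2 - 1*(-3) = 2 + 3 = 5)
E(p) = 6 (E(p) = -6 + 3*(5 - 1) = -6 + 3*4 = -6 + 12 = 6)
(26 + P**3)/(-124 + E(-8)) = (26 + 5**3)/(-124 + 6) = (26 + 125)/(-118) = -1/118*151 = -151/118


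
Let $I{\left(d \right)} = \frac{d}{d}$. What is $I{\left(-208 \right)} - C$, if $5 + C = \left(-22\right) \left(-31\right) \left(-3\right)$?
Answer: $2052$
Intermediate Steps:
$I{\left(d \right)} = 1$
$C = -2051$ ($C = -5 + \left(-22\right) \left(-31\right) \left(-3\right) = -5 + 682 \left(-3\right) = -5 - 2046 = -2051$)
$I{\left(-208 \right)} - C = 1 - -2051 = 1 + 2051 = 2052$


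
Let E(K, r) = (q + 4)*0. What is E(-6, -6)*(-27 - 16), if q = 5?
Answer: 0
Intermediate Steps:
E(K, r) = 0 (E(K, r) = (5 + 4)*0 = 9*0 = 0)
E(-6, -6)*(-27 - 16) = 0*(-27 - 16) = 0*(-43) = 0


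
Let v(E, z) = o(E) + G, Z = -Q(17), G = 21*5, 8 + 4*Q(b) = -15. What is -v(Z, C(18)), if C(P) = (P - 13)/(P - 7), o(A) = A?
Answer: -443/4 ≈ -110.75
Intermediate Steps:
Q(b) = -23/4 (Q(b) = -2 + (¼)*(-15) = -2 - 15/4 = -23/4)
G = 105
C(P) = (-13 + P)/(-7 + P)
Z = 23/4 (Z = -1*(-23/4) = 23/4 ≈ 5.7500)
v(E, z) = 105 + E (v(E, z) = E + 105 = 105 + E)
-v(Z, C(18)) = -(105 + 23/4) = -1*443/4 = -443/4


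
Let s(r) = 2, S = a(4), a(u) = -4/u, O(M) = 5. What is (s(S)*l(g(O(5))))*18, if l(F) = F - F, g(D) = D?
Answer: 0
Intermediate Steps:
S = -1 (S = -4/4 = -4*¼ = -1)
l(F) = 0
(s(S)*l(g(O(5))))*18 = (2*0)*18 = 0*18 = 0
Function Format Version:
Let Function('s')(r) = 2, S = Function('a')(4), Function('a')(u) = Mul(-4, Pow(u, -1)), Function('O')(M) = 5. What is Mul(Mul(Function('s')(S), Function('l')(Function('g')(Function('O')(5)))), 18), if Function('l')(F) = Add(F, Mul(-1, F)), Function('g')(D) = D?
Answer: 0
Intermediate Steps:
S = -1 (S = Mul(-4, Pow(4, -1)) = Mul(-4, Rational(1, 4)) = -1)
Function('l')(F) = 0
Mul(Mul(Function('s')(S), Function('l')(Function('g')(Function('O')(5)))), 18) = Mul(Mul(2, 0), 18) = Mul(0, 18) = 0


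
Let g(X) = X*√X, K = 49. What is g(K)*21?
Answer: 7203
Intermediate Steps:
g(X) = X^(3/2)
g(K)*21 = 49^(3/2)*21 = 343*21 = 7203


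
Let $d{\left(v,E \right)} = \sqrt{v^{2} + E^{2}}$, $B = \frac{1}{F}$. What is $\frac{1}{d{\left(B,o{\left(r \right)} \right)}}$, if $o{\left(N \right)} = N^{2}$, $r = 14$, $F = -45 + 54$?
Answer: $\frac{9 \sqrt{3111697}}{3111697} \approx 0.005102$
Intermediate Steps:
$F = 9$
$B = \frac{1}{9} \approx 0.11111$
$d{\left(v,E \right)} = \sqrt{E^{2} + v^{2}}$
$\frac{1}{d{\left(B,o{\left(r \right)} \right)}} = \frac{1}{\sqrt{\left(14^{2}\right)^{2} + \left(\frac{1}{9}\right)^{2}}} = \frac{1}{\sqrt{196^{2} + \frac{1}{81}}} = \frac{1}{\sqrt{38416 + \frac{1}{81}}} = \frac{1}{\sqrt{\frac{3111697}{81}}} = \frac{1}{\frac{1}{9} \sqrt{3111697}} = \frac{9 \sqrt{3111697}}{3111697}$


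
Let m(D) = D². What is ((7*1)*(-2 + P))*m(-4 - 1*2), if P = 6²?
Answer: 8568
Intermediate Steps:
P = 36
((7*1)*(-2 + P))*m(-4 - 1*2) = ((7*1)*(-2 + 36))*(-4 - 1*2)² = (7*34)*(-4 - 2)² = 238*(-6)² = 238*36 = 8568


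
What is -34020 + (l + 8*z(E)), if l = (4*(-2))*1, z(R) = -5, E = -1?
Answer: -34068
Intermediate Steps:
l = -8 (l = -8*1 = -8)
-34020 + (l + 8*z(E)) = -34020 + (-8 + 8*(-5)) = -34020 + (-8 - 40) = -34020 - 48 = -34068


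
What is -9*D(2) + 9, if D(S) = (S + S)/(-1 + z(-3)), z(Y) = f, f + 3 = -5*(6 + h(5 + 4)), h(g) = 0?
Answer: 171/17 ≈ 10.059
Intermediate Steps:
f = -33 (f = -3 - 5*(6 + 0) = -3 - 5*6 = -3 - 30 = -33)
z(Y) = -33
D(S) = -S/17 (D(S) = (S + S)/(-1 - 33) = (2*S)/(-34) = (2*S)*(-1/34) = -S/17)
-9*D(2) + 9 = -(-9)*2/17 + 9 = -9*(-2/17) + 9 = 18/17 + 9 = 171/17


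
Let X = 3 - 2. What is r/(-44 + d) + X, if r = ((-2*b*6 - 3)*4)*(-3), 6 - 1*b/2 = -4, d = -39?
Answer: -2833/83 ≈ -34.133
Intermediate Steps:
b = 20 (b = 12 - 2*(-4) = 12 + 8 = 20)
r = 2916 (r = ((-2*20*6 - 3)*4)*(-3) = ((-40*6 - 3)*4)*(-3) = ((-240 - 3)*4)*(-3) = -243*4*(-3) = -972*(-3) = 2916)
X = 1
r/(-44 + d) + X = 2916/(-44 - 39) + 1 = 2916/(-83) + 1 = -1/83*2916 + 1 = -2916/83 + 1 = -2833/83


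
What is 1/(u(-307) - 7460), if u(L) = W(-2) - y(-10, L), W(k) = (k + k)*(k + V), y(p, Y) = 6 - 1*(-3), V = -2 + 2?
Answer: -1/7461 ≈ -0.00013403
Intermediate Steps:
V = 0
y(p, Y) = 9 (y(p, Y) = 6 + 3 = 9)
W(k) = 2*k**2 (W(k) = (k + k)*(k + 0) = (2*k)*k = 2*k**2)
u(L) = -1 (u(L) = 2*(-2)**2 - 1*9 = 2*4 - 9 = 8 - 9 = -1)
1/(u(-307) - 7460) = 1/(-1 - 7460) = 1/(-7461) = -1/7461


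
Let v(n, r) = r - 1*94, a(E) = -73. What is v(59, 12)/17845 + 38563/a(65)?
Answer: -688162721/1302685 ≈ -528.26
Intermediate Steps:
v(n, r) = -94 + r (v(n, r) = r - 94 = -94 + r)
v(59, 12)/17845 + 38563/a(65) = (-94 + 12)/17845 + 38563/(-73) = -82*1/17845 + 38563*(-1/73) = -82/17845 - 38563/73 = -688162721/1302685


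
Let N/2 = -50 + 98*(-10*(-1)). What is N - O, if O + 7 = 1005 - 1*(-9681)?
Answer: -8819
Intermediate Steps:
N = 1860 (N = 2*(-50 + 98*(-10*(-1))) = 2*(-50 + 98*10) = 2*(-50 + 980) = 2*930 = 1860)
O = 10679 (O = -7 + (1005 - 1*(-9681)) = -7 + (1005 + 9681) = -7 + 10686 = 10679)
N - O = 1860 - 1*10679 = 1860 - 10679 = -8819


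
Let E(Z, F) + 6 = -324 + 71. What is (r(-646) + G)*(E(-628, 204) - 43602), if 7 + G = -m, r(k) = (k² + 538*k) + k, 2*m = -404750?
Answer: -11907822890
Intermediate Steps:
m = -202375 (m = (½)*(-404750) = -202375)
r(k) = k² + 539*k
E(Z, F) = -259 (E(Z, F) = -6 + (-324 + 71) = -6 - 253 = -259)
G = 202368 (G = -7 - 1*(-202375) = -7 + 202375 = 202368)
(r(-646) + G)*(E(-628, 204) - 43602) = (-646*(539 - 646) + 202368)*(-259 - 43602) = (-646*(-107) + 202368)*(-43861) = (69122 + 202368)*(-43861) = 271490*(-43861) = -11907822890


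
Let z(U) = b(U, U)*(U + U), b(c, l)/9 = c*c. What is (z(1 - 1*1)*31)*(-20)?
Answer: 0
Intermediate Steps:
b(c, l) = 9*c² (b(c, l) = 9*(c*c) = 9*c²)
z(U) = 18*U³ (z(U) = (9*U²)*(U + U) = (9*U²)*(2*U) = 18*U³)
(z(1 - 1*1)*31)*(-20) = ((18*(1 - 1*1)³)*31)*(-20) = ((18*(1 - 1)³)*31)*(-20) = ((18*0³)*31)*(-20) = ((18*0)*31)*(-20) = (0*31)*(-20) = 0*(-20) = 0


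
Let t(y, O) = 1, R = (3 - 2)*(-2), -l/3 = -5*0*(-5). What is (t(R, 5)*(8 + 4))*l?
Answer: 0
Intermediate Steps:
l = 0 (l = -3*(-5*0)*(-5) = -0*(-5) = -3*0 = 0)
R = -2 (R = 1*(-2) = -2)
(t(R, 5)*(8 + 4))*l = (1*(8 + 4))*0 = (1*12)*0 = 12*0 = 0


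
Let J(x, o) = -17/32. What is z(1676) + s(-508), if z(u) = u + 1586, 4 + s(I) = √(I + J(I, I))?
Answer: 3258 + I*√32546/8 ≈ 3258.0 + 22.551*I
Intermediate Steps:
J(x, o) = -17/32 (J(x, o) = -17*1/32 = -17/32)
s(I) = -4 + √(-17/32 + I) (s(I) = -4 + √(I - 17/32) = -4 + √(-17/32 + I))
z(u) = 1586 + u
z(1676) + s(-508) = (1586 + 1676) + (-4 + √(-34 + 64*(-508))/8) = 3262 + (-4 + √(-34 - 32512)/8) = 3262 + (-4 + √(-32546)/8) = 3262 + (-4 + (I*√32546)/8) = 3262 + (-4 + I*√32546/8) = 3258 + I*√32546/8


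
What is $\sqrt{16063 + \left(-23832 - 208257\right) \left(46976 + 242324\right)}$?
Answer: $i \sqrt{67143331637} \approx 2.5912 \cdot 10^{5} i$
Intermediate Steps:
$\sqrt{16063 + \left(-23832 - 208257\right) \left(46976 + 242324\right)} = \sqrt{16063 - 67143347700} = \sqrt{-67143331637} = i \sqrt{67143331637}$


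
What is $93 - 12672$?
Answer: $-12579$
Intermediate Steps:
$93 - 12672 = -12579$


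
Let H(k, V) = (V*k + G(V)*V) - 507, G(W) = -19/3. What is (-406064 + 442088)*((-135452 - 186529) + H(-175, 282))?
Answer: -13459430976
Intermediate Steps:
G(W) = -19/3 (G(W) = -19*⅓ = -19/3)
H(k, V) = -507 - 19*V/3 + V*k (H(k, V) = (V*k - 19*V/3) - 507 = (-19*V/3 + V*k) - 507 = -507 - 19*V/3 + V*k)
(-406064 + 442088)*((-135452 - 186529) + H(-175, 282)) = (-406064 + 442088)*((-135452 - 186529) + (-507 - 19/3*282 + 282*(-175))) = 36024*(-321981 + (-507 - 1786 - 49350)) = 36024*(-321981 - 51643) = 36024*(-373624) = -13459430976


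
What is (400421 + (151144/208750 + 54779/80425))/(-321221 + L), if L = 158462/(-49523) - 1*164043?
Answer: -3329222868228306226/4034646008399570625 ≈ -0.82516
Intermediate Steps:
L = -8124059951/49523 (L = 158462*(-1/49523) - 164043 = -158462/49523 - 164043 = -8124059951/49523 ≈ -1.6405e+5)
(400421 + (151144/208750 + 54779/80425))/(-321221 + L) = (400421 + (151144/208750 + 54779/80425))/(-321221 - 8124059951/49523) = (400421 + (151144*(1/208750) + 54779*(1/80425)))/(-24031887534/49523) = (400421 + (75572/104375 + 54779/80425))*(-49523/24031887534) = (400421 + 471817449/335774375)*(-49523/24031887534) = (134451582829324/335774375)*(-49523/24031887534) = -3329222868228306226/4034646008399570625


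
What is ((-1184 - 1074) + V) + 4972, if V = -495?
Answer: 2219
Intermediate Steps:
((-1184 - 1074) + V) + 4972 = ((-1184 - 1074) - 495) + 4972 = (-2258 - 495) + 4972 = -2753 + 4972 = 2219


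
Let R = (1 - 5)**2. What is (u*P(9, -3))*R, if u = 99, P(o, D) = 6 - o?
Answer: -4752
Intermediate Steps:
R = 16 (R = (-4)**2 = 16)
(u*P(9, -3))*R = (99*(6 - 1*9))*16 = (99*(6 - 9))*16 = (99*(-3))*16 = -297*16 = -4752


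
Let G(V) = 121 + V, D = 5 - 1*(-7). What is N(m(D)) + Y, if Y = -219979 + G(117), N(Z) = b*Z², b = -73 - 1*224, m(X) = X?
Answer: -262509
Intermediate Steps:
D = 12 (D = 5 + 7 = 12)
b = -297 (b = -73 - 224 = -297)
N(Z) = -297*Z²
Y = -219741 (Y = -219979 + (121 + 117) = -219979 + 238 = -219741)
N(m(D)) + Y = -297*12² - 219741 = -297*144 - 219741 = -42768 - 219741 = -262509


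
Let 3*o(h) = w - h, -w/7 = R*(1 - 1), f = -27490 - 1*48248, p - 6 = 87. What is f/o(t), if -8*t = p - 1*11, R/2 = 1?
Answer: -908856/41 ≈ -22167.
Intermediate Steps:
p = 93 (p = 6 + 87 = 93)
R = 2 (R = 2*1 = 2)
t = -41/4 (t = -(93 - 1*11)/8 = -(93 - 11)/8 = -⅛*82 = -41/4 ≈ -10.250)
f = -75738 (f = -27490 - 48248 = -75738)
w = 0 (w = -14*(1 - 1) = -14*0 = -7*0 = 0)
o(h) = -h/3 (o(h) = (0 - h)/3 = (-h)/3 = -h/3)
f/o(t) = -75738/((-⅓*(-41/4))) = -75738/41/12 = -75738*12/41 = -908856/41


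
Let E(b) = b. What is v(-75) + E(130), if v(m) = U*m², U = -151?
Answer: -849245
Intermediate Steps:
v(m) = -151*m²
v(-75) + E(130) = -151*(-75)² + 130 = -151*5625 + 130 = -849375 + 130 = -849245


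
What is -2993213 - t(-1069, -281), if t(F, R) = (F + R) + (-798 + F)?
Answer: -2989996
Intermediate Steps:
t(F, R) = -798 + R + 2*F
-2993213 - t(-1069, -281) = -2993213 - (-798 - 281 + 2*(-1069)) = -2993213 - (-798 - 281 - 2138) = -2993213 - 1*(-3217) = -2993213 + 3217 = -2989996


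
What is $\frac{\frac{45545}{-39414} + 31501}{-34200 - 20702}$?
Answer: $- \frac{1241534869}{2163907428} \approx -0.57375$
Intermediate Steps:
$\frac{\frac{45545}{-39414} + 31501}{-34200 - 20702} = \frac{45545 \left(- \frac{1}{39414}\right) + 31501}{-54902} = \left(- \frac{45545}{39414} + 31501\right) \left(- \frac{1}{54902}\right) = \frac{1241534869}{39414} \left(- \frac{1}{54902}\right) = - \frac{1241534869}{2163907428}$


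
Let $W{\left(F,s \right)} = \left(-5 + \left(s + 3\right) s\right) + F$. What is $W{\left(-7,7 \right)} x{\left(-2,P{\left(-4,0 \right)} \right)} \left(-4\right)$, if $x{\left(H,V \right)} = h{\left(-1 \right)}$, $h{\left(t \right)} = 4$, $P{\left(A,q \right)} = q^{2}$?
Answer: $-928$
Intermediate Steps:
$x{\left(H,V \right)} = 4$
$W{\left(F,s \right)} = -5 + F + s \left(3 + s\right)$ ($W{\left(F,s \right)} = \left(-5 + \left(3 + s\right) s\right) + F = \left(-5 + s \left(3 + s\right)\right) + F = -5 + F + s \left(3 + s\right)$)
$W{\left(-7,7 \right)} x{\left(-2,P{\left(-4,0 \right)} \right)} \left(-4\right) = \left(-5 - 7 + 7^{2} + 3 \cdot 7\right) 4 \left(-4\right) = \left(-5 - 7 + 49 + 21\right) \left(-16\right) = 58 \left(-16\right) = -928$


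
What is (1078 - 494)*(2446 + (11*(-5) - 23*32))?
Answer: 966520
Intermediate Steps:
(1078 - 494)*(2446 + (11*(-5) - 23*32)) = 584*(2446 + (-55 - 736)) = 584*(2446 - 791) = 584*1655 = 966520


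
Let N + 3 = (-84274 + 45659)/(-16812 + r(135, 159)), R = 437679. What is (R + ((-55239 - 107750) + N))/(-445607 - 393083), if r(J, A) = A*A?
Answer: -1163142794/3551432805 ≈ -0.32751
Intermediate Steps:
r(J, A) = A²
N = -64022/8469 (N = -3 + (-84274 + 45659)/(-16812 + 159²) = -3 - 38615/(-16812 + 25281) = -3 - 38615/8469 = -64022/8469 ≈ -7.5596)
(R + ((-55239 - 107750) + N))/(-445607 - 393083) = (437679 + ((-55239 - 107750) - 64022/8469))/(-445607 - 393083) = (437679 + (-162989 - 64022/8469))/(-838690) = (437679 - 1380417863/8469)*(-1/838690) = (2326285588/8469)*(-1/838690) = -1163142794/3551432805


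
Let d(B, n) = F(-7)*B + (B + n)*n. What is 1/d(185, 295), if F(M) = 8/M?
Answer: 7/989720 ≈ 7.0727e-6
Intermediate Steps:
d(B, n) = -8*B/7 + n*(B + n) (d(B, n) = (8/(-7))*B + (B + n)*n = (8*(-⅐))*B + n*(B + n) = -8*B/7 + n*(B + n))
1/d(185, 295) = 1/(295² - 8/7*185 + 185*295) = 1/(87025 - 1480/7 + 54575) = 1/(989720/7) = 7/989720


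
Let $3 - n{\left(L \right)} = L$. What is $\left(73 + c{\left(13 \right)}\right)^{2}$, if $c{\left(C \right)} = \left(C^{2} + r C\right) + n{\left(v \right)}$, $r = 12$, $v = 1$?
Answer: $160000$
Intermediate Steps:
$n{\left(L \right)} = 3 - L$
$c{\left(C \right)} = 2 + C^{2} + 12 C$ ($c{\left(C \right)} = \left(C^{2} + 12 C\right) + \left(3 - 1\right) = \left(C^{2} + 12 C\right) + 2 = 2 + C^{2} + 12 C$)
$\left(73 + c{\left(13 \right)}\right)^{2} = \left(73 + \left(2 + 13^{2} + 12 \cdot 13\right)\right)^{2} = \left(73 + \left(2 + 169 + 156\right)\right)^{2} = \left(73 + 327\right)^{2} = 400^{2} = 160000$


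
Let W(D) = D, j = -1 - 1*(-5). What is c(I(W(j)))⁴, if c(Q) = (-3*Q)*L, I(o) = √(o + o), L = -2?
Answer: 82944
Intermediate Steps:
j = 4 (j = -1 + 5 = 4)
I(o) = √2*√o (I(o) = √(2*o) = √2*√o)
c(Q) = 6*Q (c(Q) = -3*Q*(-2) = 6*Q)
c(I(W(j)))⁴ = (6*(√2*√4))⁴ = (6*(√2*2))⁴ = (6*(2*√2))⁴ = (12*√2)⁴ = 82944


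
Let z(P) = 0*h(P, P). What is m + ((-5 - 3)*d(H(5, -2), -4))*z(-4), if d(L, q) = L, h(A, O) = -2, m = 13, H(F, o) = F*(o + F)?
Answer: 13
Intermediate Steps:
H(F, o) = F*(F + o)
z(P) = 0 (z(P) = 0*(-2) = 0)
m + ((-5 - 3)*d(H(5, -2), -4))*z(-4) = 13 + ((-5 - 3)*(5*(5 - 2)))*0 = 13 - 40*3*0 = 13 - 8*15*0 = 13 - 120*0 = 13 + 0 = 13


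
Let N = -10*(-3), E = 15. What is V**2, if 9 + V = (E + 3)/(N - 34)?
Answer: 729/4 ≈ 182.25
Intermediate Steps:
N = 30
V = -27/2 (V = -9 + (15 + 3)/(30 - 34) = -9 + 18/(-4) = -9 + 18*(-1/4) = -9 - 9/2 = -27/2 ≈ -13.500)
V**2 = (-27/2)**2 = 729/4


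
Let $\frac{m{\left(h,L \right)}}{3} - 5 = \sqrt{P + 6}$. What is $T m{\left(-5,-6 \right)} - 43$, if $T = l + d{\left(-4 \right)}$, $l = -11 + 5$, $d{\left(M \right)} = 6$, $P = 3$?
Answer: $-43$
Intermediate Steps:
$m{\left(h,L \right)} = 24$ ($m{\left(h,L \right)} = 15 + 3 \sqrt{3 + 6} = 15 + 3 \sqrt{9} = 15 + 3 \cdot 3 = 15 + 9 = 24$)
$l = -6$
$T = 0$ ($T = -6 + 6 = 0$)
$T m{\left(-5,-6 \right)} - 43 = 0 \cdot 24 - 43 = 0 - 43 = -43$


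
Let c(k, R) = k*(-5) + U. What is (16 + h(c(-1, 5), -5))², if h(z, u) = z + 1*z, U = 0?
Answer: 676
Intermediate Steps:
c(k, R) = -5*k (c(k, R) = k*(-5) + 0 = -5*k + 0 = -5*k)
h(z, u) = 2*z (h(z, u) = z + z = 2*z)
(16 + h(c(-1, 5), -5))² = (16 + 2*(-5*(-1)))² = (16 + 2*5)² = (16 + 10)² = 26² = 676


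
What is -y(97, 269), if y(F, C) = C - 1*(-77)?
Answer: -346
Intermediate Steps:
y(F, C) = 77 + C (y(F, C) = C + 77 = 77 + C)
-y(97, 269) = -(77 + 269) = -1*346 = -346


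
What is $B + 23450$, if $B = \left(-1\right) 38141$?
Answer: $-14691$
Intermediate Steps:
$B = -38141$
$B + 23450 = -38141 + 23450 = -14691$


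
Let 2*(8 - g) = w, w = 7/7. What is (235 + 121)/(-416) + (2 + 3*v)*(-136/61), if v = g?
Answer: -351957/6344 ≈ -55.479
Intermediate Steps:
w = 1 (w = 7*(⅐) = 1)
g = 15/2 (g = 8 - ½*1 = 8 - ½ = 15/2 ≈ 7.5000)
v = 15/2 ≈ 7.5000
(235 + 121)/(-416) + (2 + 3*v)*(-136/61) = (235 + 121)/(-416) + (2 + 3*(15/2))*(-136/61) = 356*(-1/416) + (2 + 45/2)*(-136*1/61) = -89/104 + (49/2)*(-136/61) = -89/104 - 3332/61 = -351957/6344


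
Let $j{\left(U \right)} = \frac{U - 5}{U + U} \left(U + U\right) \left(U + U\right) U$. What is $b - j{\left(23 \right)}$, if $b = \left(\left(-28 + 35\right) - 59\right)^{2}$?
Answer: $-16340$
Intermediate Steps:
$j{\left(U \right)} = 2 U^{2} \left(-5 + U\right)$ ($j{\left(U \right)} = \frac{-5 + U}{2 U} 2 U 2 U U = \left(-5 + U\right) \frac{1}{2 U} 4 U^{2} U = \frac{-5 + U}{2 U} 4 U^{2} U = 2 U \left(-5 + U\right) U = 2 U^{2} \left(-5 + U\right)$)
$b = 2704$ ($b = \left(7 - 59\right)^{2} = \left(-52\right)^{2} = 2704$)
$b - j{\left(23 \right)} = 2704 - 2 \cdot 23^{2} \left(-5 + 23\right) = 2704 - 2 \cdot 529 \cdot 18 = 2704 - 19044 = -16340$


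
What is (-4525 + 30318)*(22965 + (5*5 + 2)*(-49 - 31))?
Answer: 536623365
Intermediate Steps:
(-4525 + 30318)*(22965 + (5*5 + 2)*(-49 - 31)) = 25793*(22965 + (25 + 2)*(-80)) = 25793*(22965 + 27*(-80)) = 25793*(22965 - 2160) = 25793*20805 = 536623365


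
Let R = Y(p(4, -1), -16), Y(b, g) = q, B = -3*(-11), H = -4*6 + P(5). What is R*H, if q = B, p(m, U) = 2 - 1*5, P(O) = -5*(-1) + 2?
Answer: -561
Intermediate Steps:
P(O) = 7 (P(O) = 5 + 2 = 7)
p(m, U) = -3 (p(m, U) = 2 - 5 = -3)
H = -17 (H = -4*6 + 7 = -24 + 7 = -17)
B = 33
q = 33
Y(b, g) = 33
R = 33
R*H = 33*(-17) = -561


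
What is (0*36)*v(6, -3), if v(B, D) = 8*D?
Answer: 0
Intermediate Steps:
(0*36)*v(6, -3) = (0*36)*(8*(-3)) = 0*(-24) = 0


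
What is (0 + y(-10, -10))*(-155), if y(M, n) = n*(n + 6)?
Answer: -6200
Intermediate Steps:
y(M, n) = n*(6 + n)
(0 + y(-10, -10))*(-155) = (0 - 10*(6 - 10))*(-155) = (0 - 10*(-4))*(-155) = (0 + 40)*(-155) = 40*(-155) = -6200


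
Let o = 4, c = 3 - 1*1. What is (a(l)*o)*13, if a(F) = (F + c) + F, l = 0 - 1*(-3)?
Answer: 416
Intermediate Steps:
c = 2 (c = 3 - 1 = 2)
l = 3 (l = 0 + 3 = 3)
a(F) = 2 + 2*F (a(F) = (F + 2) + F = (2 + F) + F = 2 + 2*F)
(a(l)*o)*13 = ((2 + 2*3)*4)*13 = ((2 + 6)*4)*13 = (8*4)*13 = 32*13 = 416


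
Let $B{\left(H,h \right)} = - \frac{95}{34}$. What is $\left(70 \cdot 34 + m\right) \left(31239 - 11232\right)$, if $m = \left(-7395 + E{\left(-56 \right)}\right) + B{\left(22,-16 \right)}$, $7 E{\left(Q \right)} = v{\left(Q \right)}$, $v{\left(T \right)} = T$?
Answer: $- \frac{3418736139}{34} \approx -1.0055 \cdot 10^{8}$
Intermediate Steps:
$B{\left(H,h \right)} = - \frac{95}{34}$ ($B{\left(H,h \right)} = \left(-95\right) \frac{1}{34} = - \frac{95}{34}$)
$E{\left(Q \right)} = \frac{Q}{7}$
$m = - \frac{251797}{34}$ ($m = \left(-7395 + \frac{1}{7} \left(-56\right)\right) - \frac{95}{34} = \left(-7395 - 8\right) - \frac{95}{34} = -7403 - \frac{95}{34} = - \frac{251797}{34} \approx -7405.8$)
$\left(70 \cdot 34 + m\right) \left(31239 - 11232\right) = \left(70 \cdot 34 - \frac{251797}{34}\right) \left(31239 - 11232\right) = \left(2380 - \frac{251797}{34}\right) 20007 = \left(- \frac{170877}{34}\right) 20007 = - \frac{3418736139}{34}$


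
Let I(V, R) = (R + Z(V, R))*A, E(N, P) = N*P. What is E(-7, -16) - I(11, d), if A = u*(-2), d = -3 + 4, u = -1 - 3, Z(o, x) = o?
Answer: 16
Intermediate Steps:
u = -4
d = 1
A = 8 (A = -4*(-2) = 8)
I(V, R) = 8*R + 8*V (I(V, R) = (R + V)*8 = 8*R + 8*V)
E(-7, -16) - I(11, d) = -7*(-16) - (8*1 + 8*11) = 112 - (8 + 88) = 112 - 1*96 = 112 - 96 = 16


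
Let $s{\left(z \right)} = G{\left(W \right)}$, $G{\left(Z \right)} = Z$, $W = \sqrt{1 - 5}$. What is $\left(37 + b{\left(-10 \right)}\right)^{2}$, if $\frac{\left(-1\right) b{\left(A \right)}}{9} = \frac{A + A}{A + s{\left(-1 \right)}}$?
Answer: $\frac{63511}{169} - \frac{23040 i}{169} \approx 375.8 - 136.33 i$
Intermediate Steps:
$W = 2 i$ ($W = \sqrt{-4} = 2 i \approx 2.0 i$)
$s{\left(z \right)} = 2 i$
$b{\left(A \right)} = - \frac{18 A}{A + 2 i}$ ($b{\left(A \right)} = - 9 \frac{A + A}{A + 2 i} = - 9 \frac{2 A}{A + 2 i} = - \frac{18 A}{A + 2 i}$)
$\left(37 + b{\left(-10 \right)}\right)^{2} = \left(37 - - \frac{180}{-10 + 2 i}\right)^{2} = \left(37 - - 180 \frac{-10 - 2 i}{104}\right)^{2} = \left(37 - \left(\frac{225}{13} + \frac{45 i}{13}\right)\right)^{2} = \left(\frac{256}{13} - \frac{45 i}{13}\right)^{2}$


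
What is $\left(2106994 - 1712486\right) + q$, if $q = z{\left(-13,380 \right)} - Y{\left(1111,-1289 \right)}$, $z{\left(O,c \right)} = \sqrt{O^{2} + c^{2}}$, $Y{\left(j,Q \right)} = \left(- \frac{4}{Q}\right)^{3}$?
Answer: $\frac{844918008074988}{2141700569} + \sqrt{144569} \approx 3.9489 \cdot 10^{5}$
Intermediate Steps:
$Y{\left(j,Q \right)} = - \frac{64}{Q^{3}}$
$q = - \frac{64}{2141700569} + \sqrt{144569}$ ($q = \sqrt{\left(-13\right)^{2} + 380^{2}} - - \frac{64}{-2141700569} = \sqrt{169 + 144400} - \left(-64\right) \left(- \frac{1}{2141700569}\right) = \sqrt{144569} - \frac{64}{2141700569} = - \frac{64}{2141700569} + \sqrt{144569} \approx 380.22$)
$\left(2106994 - 1712486\right) + q = \left(2106994 - 1712486\right) - \left(\frac{64}{2141700569} - \sqrt{144569}\right) = 394508 - \left(\frac{64}{2141700569} - \sqrt{144569}\right) = \frac{844918008074988}{2141700569} + \sqrt{144569}$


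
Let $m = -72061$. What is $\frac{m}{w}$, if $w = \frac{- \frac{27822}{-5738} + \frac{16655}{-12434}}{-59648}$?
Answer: $\frac{153333688248345088}{125186179} \approx 1.2248 \cdot 10^{9}$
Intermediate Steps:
$w = - \frac{125186179}{2127831812608}$ ($w = \left(\left(-27822\right) \left(- \frac{1}{5738}\right) + 16655 \left(- \frac{1}{12434}\right)\right) \left(- \frac{1}{59648}\right) = \left(\frac{13911}{2869} - \frac{16655}{12434}\right) \left(- \frac{1}{59648}\right) = \frac{125186179}{35673146} \left(- \frac{1}{59648}\right) = - \frac{125186179}{2127831812608} \approx -5.8833 \cdot 10^{-5}$)
$\frac{m}{w} = - \frac{72061}{- \frac{125186179}{2127831812608}} = \left(-72061\right) \left(- \frac{2127831812608}{125186179}\right) = \frac{153333688248345088}{125186179}$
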